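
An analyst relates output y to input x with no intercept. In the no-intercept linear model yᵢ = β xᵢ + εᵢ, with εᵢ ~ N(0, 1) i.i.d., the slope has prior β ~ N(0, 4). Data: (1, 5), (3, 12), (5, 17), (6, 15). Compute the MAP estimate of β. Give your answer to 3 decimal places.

β̂_MAP = 3.032

log p(β | y) = −Σ(yᵢ − βxᵢ)²/(2·1) − β²/(2·4) + const.
Setting the derivative to zero: Σxᵢ(yᵢ − βxᵢ)/1 − β/4 = 0, so β = Σxᵢyᵢ / (Σxᵢ² + σ²/τ²).
Σxᵢyᵢ = 1·5 + 3·12 + 5·17 + 6·15 = 216; Σxᵢ² = 71; σ²/τ² = 0.25.
β̂_MAP = 216 / (71 + 0.25) = 216/71.25 ≈ 3.032.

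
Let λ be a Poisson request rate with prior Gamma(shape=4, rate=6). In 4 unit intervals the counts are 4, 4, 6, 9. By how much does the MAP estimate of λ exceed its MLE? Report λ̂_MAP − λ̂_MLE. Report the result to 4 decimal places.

Σxᵢ = 23. Posterior is Gamma(27, 10); MAP = (27−1)/10 = 26/10 ≈ 2.60000.
MLE = x̄ = 23/4 ≈ 5.75000.
Difference = 26/10 − 23/4 = -63/20 ≈ -3.1500.

MAP − MLE = -3.1500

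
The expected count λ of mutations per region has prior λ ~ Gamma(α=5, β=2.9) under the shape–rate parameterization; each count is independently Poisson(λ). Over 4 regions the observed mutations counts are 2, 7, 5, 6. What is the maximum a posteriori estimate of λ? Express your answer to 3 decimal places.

λ̂_MAP = 3.478

Σxᵢ = 2+7+5+6 = 20, with n = 4.
Posterior ∝ λ^4e^(−2.9λ) · λ^20e^(−4λ) = λ^24e^(−6.9λ), i.e. Gamma(shape=25, rate=6.9).
The mode of a Gamma(a, b) with a ≥ 1 (shape–rate) is (a−1)/b = 24/6.9 ≈ 3.478.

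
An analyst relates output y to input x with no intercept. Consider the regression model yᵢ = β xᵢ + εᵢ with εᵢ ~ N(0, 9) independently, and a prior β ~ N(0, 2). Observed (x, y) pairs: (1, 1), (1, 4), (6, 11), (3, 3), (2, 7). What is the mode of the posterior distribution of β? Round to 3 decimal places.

β̂_MAP = 1.694

log p(β | y) = −Σ(yᵢ − βxᵢ)²/(2·9) − β²/(2·2) + const.
Setting the derivative to zero: Σxᵢ(yᵢ − βxᵢ)/9 − β/2 = 0, so β = Σxᵢyᵢ / (Σxᵢ² + σ²/τ²).
Σxᵢyᵢ = 1·1 + 1·4 + 6·11 + 3·3 + 2·7 = 94; Σxᵢ² = 51; σ²/τ² = 4.5.
β̂_MAP = 94 / (51 + 4.5) = 94/55.5 ≈ 1.694.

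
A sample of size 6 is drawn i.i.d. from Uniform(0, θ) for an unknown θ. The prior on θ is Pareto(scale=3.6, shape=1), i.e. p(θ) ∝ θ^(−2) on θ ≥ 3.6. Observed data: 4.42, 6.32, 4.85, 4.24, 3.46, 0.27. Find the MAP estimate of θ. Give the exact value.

The Uniform(0, θ) likelihood is θ^(−n) for θ ≥ max(xᵢ), zero otherwise. Here max(xᵢ) = 6.32.
Posterior ∝ θ^(−2) · θ^(−6) = θ^(−8) on θ ≥ max(3.6, 6.32) = 6.32.
This density is strictly decreasing in θ, so the posterior mode lies at the lower boundary of the support.

θ̂_MAP = 6.32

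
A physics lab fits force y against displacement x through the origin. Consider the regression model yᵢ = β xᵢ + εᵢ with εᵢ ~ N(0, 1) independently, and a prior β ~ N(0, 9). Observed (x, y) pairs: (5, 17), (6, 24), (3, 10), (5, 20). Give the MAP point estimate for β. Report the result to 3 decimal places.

log p(β | y) = −Σ(yᵢ − βxᵢ)²/(2·1) − β²/(2·9) + const.
Setting the derivative to zero: Σxᵢ(yᵢ − βxᵢ)/1 − β/9 = 0, so β = Σxᵢyᵢ / (Σxᵢ² + σ²/τ²).
Σxᵢyᵢ = 5·17 + 6·24 + 3·10 + 5·20 = 359; Σxᵢ² = 95; σ²/τ² = 1/9.
β̂_MAP = 359 / (95 + 1/9) = 359/(856/9) = 3231/856 ≈ 3.775.

β̂_MAP = 3.775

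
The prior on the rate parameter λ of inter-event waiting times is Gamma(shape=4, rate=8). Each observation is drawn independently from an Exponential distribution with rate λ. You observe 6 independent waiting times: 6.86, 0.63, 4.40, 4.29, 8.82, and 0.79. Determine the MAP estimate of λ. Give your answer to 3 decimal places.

λ̂_MAP = 0.266

The Exponential(rate=λ) likelihood is ∝ λ^n e^(−λΣtᵢ). Here n = 6 and Σtᵢ = 6.86 + 0.63 + 4.40 + 4.29 + 8.82 + 0.79 = 25.79.
Posterior ∝ λ^3e^(−8λ) · λ^6e^(−25.79λ) = λ^9e^(−33.79λ), i.e. Gamma(10, 33.79).
Mode = (a−1)/b = 9/33.79 ≈ 0.266.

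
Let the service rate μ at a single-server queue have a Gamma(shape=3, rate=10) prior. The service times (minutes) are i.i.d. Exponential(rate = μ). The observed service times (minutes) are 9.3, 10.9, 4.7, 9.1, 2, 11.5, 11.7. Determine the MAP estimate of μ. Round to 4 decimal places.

μ̂_MAP = 0.1301

The Exponential(rate=μ) likelihood is ∝ μ^n e^(−μΣtᵢ). Here n = 7 and Σtᵢ = 9.3 + 10.9 + 4.7 + 9.1 + 2 + 11.5 + 11.7 = 59.2.
Posterior ∝ μ^2e^(−10μ) · μ^7e^(−59.2μ) = μ^9e^(−69.2μ), i.e. Gamma(10, 69.2).
Mode = (a−1)/b = 9/69.2 ≈ 0.1301.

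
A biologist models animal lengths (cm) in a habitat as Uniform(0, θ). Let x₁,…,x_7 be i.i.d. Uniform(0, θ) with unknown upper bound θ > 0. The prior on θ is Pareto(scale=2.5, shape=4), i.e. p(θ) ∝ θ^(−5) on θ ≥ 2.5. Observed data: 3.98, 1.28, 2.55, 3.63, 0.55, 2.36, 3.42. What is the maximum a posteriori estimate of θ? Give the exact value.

θ̂_MAP = 3.98

The Uniform(0, θ) likelihood is θ^(−n) for θ ≥ max(xᵢ), zero otherwise. Here max(xᵢ) = 3.98.
Posterior ∝ θ^(−5) · θ^(−7) = θ^(−12) on θ ≥ max(2.5, 3.98) = 3.98.
This density is strictly decreasing in θ, so the posterior mode lies at the lower boundary of the support.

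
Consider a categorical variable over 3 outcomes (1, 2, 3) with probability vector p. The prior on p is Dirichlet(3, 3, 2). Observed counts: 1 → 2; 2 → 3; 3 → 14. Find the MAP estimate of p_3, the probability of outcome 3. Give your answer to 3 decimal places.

The posterior is Dirichlet(αᵢ + nᵢ) = Dirichlet(5, 6, 16).
For a Dirichlet(a₁,…,a_K) with all aᵢ > 1, the mode has j-th component (aⱼ − 1)/(Σaᵢ − K).
Here Σaᵢ = 27 and K = 3, so p_3 = (16 − 1)/(27 − 3) = 15/24 ≈ 0.625.

MAP estimate: 0.625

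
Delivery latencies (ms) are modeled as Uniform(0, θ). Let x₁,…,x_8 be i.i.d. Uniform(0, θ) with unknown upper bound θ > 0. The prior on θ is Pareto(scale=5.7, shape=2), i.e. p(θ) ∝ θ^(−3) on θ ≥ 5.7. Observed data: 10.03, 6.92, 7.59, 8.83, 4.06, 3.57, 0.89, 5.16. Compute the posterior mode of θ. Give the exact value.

The Uniform(0, θ) likelihood is θ^(−n) for θ ≥ max(xᵢ), zero otherwise. Here max(xᵢ) = 10.03.
Posterior ∝ θ^(−3) · θ^(−8) = θ^(−11) on θ ≥ max(5.7, 10.03) = 10.03.
This density is strictly decreasing in θ, so the posterior mode lies at the lower boundary of the support.

θ̂_MAP = 10.03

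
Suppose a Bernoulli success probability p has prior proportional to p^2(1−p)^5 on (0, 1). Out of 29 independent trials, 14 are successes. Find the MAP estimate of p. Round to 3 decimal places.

The prior density ∝ p^2(1−p)^5 is the kernel of Beta(3, 6).
Data: 14 successes in 29 trials. The binomial likelihood contributes p^14(1−p)^15, so the posterior is Beta(3+14, 6+15) = Beta(17, 21).
For Beta(a, b) with a, b > 1 the mode is (a−1)/(a+b−2) = 16/36 ≈ 0.444.

p̂_MAP = 0.444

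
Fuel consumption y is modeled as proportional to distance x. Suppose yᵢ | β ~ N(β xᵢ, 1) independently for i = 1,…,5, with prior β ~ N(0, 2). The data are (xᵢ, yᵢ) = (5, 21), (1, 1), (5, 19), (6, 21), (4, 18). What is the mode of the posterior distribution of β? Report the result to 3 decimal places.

β̂_MAP = 3.855

log p(β | y) = −Σ(yᵢ − βxᵢ)²/(2·1) − β²/(2·2) + const.
Setting the derivative to zero: Σxᵢ(yᵢ − βxᵢ)/1 − β/2 = 0, so β = Σxᵢyᵢ / (Σxᵢ² + σ²/τ²).
Σxᵢyᵢ = 5·21 + 1·1 + 5·19 + 6·21 + 4·18 = 399; Σxᵢ² = 103; σ²/τ² = 0.5.
β̂_MAP = 399 / (103 + 0.5) = 399/103.5 ≈ 3.855.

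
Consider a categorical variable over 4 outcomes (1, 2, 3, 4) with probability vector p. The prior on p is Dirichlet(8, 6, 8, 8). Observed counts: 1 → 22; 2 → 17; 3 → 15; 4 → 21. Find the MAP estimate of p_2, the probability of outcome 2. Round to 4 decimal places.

MAP estimate: 0.2178

The posterior is Dirichlet(αᵢ + nᵢ) = Dirichlet(30, 23, 23, 29).
For a Dirichlet(a₁,…,a_K) with all aᵢ > 1, the mode has j-th component (aⱼ − 1)/(Σaᵢ − K).
Here Σaᵢ = 105 and K = 4, so p_2 = (23 − 1)/(105 − 4) = 22/101 ≈ 0.2178.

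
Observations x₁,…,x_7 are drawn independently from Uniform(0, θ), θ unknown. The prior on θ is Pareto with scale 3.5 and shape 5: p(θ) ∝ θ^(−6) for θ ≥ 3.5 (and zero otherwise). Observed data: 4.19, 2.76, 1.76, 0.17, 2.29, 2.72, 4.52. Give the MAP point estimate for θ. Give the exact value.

θ̂_MAP = 4.52

The Uniform(0, θ) likelihood is θ^(−n) for θ ≥ max(xᵢ), zero otherwise. Here max(xᵢ) = 4.52.
Posterior ∝ θ^(−6) · θ^(−7) = θ^(−13) on θ ≥ max(3.5, 4.52) = 4.52.
This density is strictly decreasing in θ, so the posterior mode lies at the lower boundary of the support.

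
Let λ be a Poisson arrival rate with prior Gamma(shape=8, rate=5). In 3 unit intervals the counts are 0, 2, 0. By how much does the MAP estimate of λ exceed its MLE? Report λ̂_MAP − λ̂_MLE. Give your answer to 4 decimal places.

Σxᵢ = 2. Posterior is Gamma(10, 8); MAP = (10−1)/8 = 9/8 ≈ 1.12500.
MLE = x̄ = 2/3 ≈ 0.66667.
Difference = 9/8 − 2/3 = 11/24 ≈ 0.4583.

MAP − MLE = 0.4583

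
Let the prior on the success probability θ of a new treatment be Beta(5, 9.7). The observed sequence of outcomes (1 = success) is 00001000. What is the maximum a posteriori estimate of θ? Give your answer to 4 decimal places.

θ̂_MAP = 0.2415

Prior: Beta(5, 9.7).
Data: 1 success in 8 trials (from the sequence). The binomial likelihood contributes θ(1−θ)^7, so the posterior is Beta(5+1, 9.7+7) = Beta(6, 16.7).
For Beta(a, b) with a, b > 1 the mode is (a−1)/(a+b−2) = 5/20.7 ≈ 0.2415.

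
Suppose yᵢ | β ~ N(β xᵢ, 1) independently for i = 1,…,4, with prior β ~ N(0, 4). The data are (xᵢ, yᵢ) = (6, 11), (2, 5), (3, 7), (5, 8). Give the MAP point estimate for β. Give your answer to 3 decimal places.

log p(β | y) = −Σ(yᵢ − βxᵢ)²/(2·1) − β²/(2·4) + const.
Setting the derivative to zero: Σxᵢ(yᵢ − βxᵢ)/1 − β/4 = 0, so β = Σxᵢyᵢ / (Σxᵢ² + σ²/τ²).
Σxᵢyᵢ = 6·11 + 2·5 + 3·7 + 5·8 = 137; Σxᵢ² = 74; σ²/τ² = 0.25.
β̂_MAP = 137 / (74 + 0.25) = 137/74.25 ≈ 1.845.

β̂_MAP = 1.845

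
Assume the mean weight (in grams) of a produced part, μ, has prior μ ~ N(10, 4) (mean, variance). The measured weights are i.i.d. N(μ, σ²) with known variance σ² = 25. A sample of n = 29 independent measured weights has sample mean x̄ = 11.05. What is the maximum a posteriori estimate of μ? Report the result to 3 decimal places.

n = 29, x̄ = 11.05.
For a Normal prior and Normal likelihood with known variance, the posterior is Normal; its mode equals its mean, the precision-weighted average.
Prior precision 1/σ₀² = 1/4 = 0.25; data precision n/σ² = 29/25 = 1.16.
μ̂ = (0.25·10 + 1.16·11.05) / (0.25 + 1.16) = 15.318/1.41 = 2553/235 ≈ 10.864.

μ̂_MAP = 10.864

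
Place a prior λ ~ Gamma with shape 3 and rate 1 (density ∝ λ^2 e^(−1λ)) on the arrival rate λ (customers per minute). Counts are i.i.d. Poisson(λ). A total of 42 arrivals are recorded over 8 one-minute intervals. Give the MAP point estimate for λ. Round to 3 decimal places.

λ̂_MAP = 4.889

Σxᵢ = 42, n = 8.
Posterior ∝ λ^2e^(−1λ) · λ^42e^(−8λ) = λ^44e^(−9λ), i.e. Gamma(shape=45, rate=9).
The mode of a Gamma(a, b) with a ≥ 1 (shape–rate) is (a−1)/b = 44/9 ≈ 4.889.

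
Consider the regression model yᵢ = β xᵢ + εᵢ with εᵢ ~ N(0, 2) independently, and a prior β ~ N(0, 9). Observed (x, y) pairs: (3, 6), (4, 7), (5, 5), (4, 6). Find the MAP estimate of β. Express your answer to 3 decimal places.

log p(β | y) = −Σ(yᵢ − βxᵢ)²/(2·2) − β²/(2·9) + const.
Setting the derivative to zero: Σxᵢ(yᵢ − βxᵢ)/2 − β/9 = 0, so β = Σxᵢyᵢ / (Σxᵢ² + σ²/τ²).
Σxᵢyᵢ = 3·6 + 4·7 + 5·5 + 4·6 = 95; Σxᵢ² = 66; σ²/τ² = 2/9.
β̂_MAP = 95 / (66 + 2/9) = 95/(596/9) = 855/596 ≈ 1.435.

β̂_MAP = 1.435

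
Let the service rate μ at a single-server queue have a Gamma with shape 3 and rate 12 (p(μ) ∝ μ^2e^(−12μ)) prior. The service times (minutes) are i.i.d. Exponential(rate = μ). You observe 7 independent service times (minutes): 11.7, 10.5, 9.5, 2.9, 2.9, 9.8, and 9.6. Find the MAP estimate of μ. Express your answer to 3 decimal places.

μ̂_MAP = 0.131

The Exponential(rate=μ) likelihood is ∝ μ^n e^(−μΣtᵢ). Here n = 7 and Σtᵢ = 11.7 + 10.5 + 9.5 + 2.9 + 2.9 + 9.8 + 9.6 = 56.9.
Posterior ∝ μ^2e^(−12μ) · μ^7e^(−56.9μ) = μ^9e^(−68.9μ), i.e. Gamma(10, 68.9).
Mode = (a−1)/b = 9/68.9 ≈ 0.131.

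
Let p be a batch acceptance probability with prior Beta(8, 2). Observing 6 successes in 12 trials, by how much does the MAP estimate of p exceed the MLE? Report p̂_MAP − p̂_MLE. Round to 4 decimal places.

MAP − MLE = 0.1500

Posterior is Beta(14, 8); MAP = (14−1)/(22−2) = 13/20 ≈ 0.65000.
MLE ignores the prior: p̂_MLE = k/n = 6/12 ≈ 0.50000.
Difference = 13/20 − 6/12 = 3/20 ≈ 0.1500.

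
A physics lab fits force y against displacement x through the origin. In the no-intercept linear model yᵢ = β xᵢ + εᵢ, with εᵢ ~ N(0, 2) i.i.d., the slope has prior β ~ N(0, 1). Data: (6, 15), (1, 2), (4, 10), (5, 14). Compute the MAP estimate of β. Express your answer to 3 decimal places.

log p(β | y) = −Σ(yᵢ − βxᵢ)²/(2·2) − β²/(2·1) + const.
Setting the derivative to zero: Σxᵢ(yᵢ − βxᵢ)/2 − β/1 = 0, so β = Σxᵢyᵢ / (Σxᵢ² + σ²/τ²).
Σxᵢyᵢ = 6·15 + 1·2 + 4·10 + 5·14 = 202; Σxᵢ² = 78; σ²/τ² = 2.
β̂_MAP = 202 / (78 + 2) = 202/80 ≈ 2.525.

β̂_MAP = 2.525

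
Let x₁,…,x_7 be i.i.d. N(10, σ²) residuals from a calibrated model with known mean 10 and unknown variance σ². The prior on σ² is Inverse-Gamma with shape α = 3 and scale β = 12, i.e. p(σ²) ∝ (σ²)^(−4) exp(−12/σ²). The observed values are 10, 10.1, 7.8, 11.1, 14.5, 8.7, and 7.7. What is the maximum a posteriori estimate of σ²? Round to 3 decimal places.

Sum of squared deviations about the known mean: SS = (10−10)² + (10.1−10)² + (7.8−10)² + (11.1−10)² + (14.5−10)² + (8.7−10)² + (7.7−10)² = 33.29.
The Normal likelihood contributes (σ²)^(−n/2) exp(−SS/(2σ²)), so the posterior is Inverse-Gamma(α + n/2, β + SS/2) = Inverse-Gamma(6.5, 28.645).
The mode of Inverse-Gamma(a, b) is b/(a+1) = 28.645/7.5 ≈ 3.819.

σ̂²_MAP = 3.819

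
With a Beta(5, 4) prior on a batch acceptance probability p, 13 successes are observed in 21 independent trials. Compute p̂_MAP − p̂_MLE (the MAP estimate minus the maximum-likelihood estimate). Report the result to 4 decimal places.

Posterior is Beta(18, 12); MAP = (18−1)/(30−2) = 17/28 ≈ 0.60714.
MLE ignores the prior: p̂_MLE = k/n = 13/21 ≈ 0.61905.
Difference = 17/28 − 13/21 = -1/84 ≈ -0.0119.

MAP − MLE = -0.0119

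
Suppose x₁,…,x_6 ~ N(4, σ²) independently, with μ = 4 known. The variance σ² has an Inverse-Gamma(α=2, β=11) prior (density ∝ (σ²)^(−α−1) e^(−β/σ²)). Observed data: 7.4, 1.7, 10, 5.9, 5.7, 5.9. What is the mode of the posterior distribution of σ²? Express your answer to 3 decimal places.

σ̂²_MAP = 7.080

Sum of squared deviations about the known mean: SS = (7.4−4)² + (1.7−4)² + (10−4)² + (5.9−4)² + (5.7−4)² + (5.9−4)² = 62.96.
The Normal likelihood contributes (σ²)^(−n/2) exp(−SS/(2σ²)), so the posterior is Inverse-Gamma(α + n/2, β + SS/2) = Inverse-Gamma(5, 42.48).
The mode of Inverse-Gamma(a, b) is b/(a+1) = 42.48/6 ≈ 7.080.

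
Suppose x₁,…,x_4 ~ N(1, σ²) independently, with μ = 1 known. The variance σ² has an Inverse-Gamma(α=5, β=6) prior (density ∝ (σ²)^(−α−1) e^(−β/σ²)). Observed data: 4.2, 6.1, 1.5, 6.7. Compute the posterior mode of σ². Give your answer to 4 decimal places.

Sum of squared deviations about the known mean: SS = (4.2−1)² + (6.1−1)² + (1.5−1)² + (6.7−1)² = 68.99.
The Normal likelihood contributes (σ²)^(−n/2) exp(−SS/(2σ²)), so the posterior is Inverse-Gamma(α + n/2, β + SS/2) = Inverse-Gamma(7, 40.495).
The mode of Inverse-Gamma(a, b) is b/(a+1) = 40.495/8 ≈ 5.0619.

σ̂²_MAP = 5.0619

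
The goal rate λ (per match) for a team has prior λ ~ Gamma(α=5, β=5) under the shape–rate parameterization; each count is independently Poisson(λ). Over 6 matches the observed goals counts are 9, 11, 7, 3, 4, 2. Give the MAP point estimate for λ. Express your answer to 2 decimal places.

λ̂_MAP = 3.64

Σxᵢ = 9+11+7+3+4+2 = 36, with n = 6.
Posterior ∝ λ^4e^(−5λ) · λ^36e^(−6λ) = λ^40e^(−11λ), i.e. Gamma(shape=41, rate=11).
The mode of a Gamma(a, b) with a ≥ 1 (shape–rate) is (a−1)/b = 40/11 ≈ 3.64.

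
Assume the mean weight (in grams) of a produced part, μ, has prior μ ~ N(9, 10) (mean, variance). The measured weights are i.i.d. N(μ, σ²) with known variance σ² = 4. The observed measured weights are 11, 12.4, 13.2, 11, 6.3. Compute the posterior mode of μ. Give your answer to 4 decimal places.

μ̂_MAP = 10.6481

n = 5; x̄ = (11 + 12.4 + 13.2 + 11 + 6.3)/5 = 53.9/5 = 10.78.
For a Normal prior and Normal likelihood with known variance, the posterior is Normal; its mode equals its mean, the precision-weighted average.
Prior precision 1/σ₀² = 1/10 = 0.1; data precision n/σ² = 5/4 = 1.25.
μ̂ = (0.1·9 + 1.25·10.78) / (0.1 + 1.25) = 14.375/1.35 = 575/54 ≈ 10.6481.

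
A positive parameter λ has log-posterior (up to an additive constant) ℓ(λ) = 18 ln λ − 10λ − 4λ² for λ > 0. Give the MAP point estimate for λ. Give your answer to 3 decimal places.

λ̂_MAP = 1.000

ℓ'(λ) = 18/λ − 10 − 8λ. Setting this to zero and multiplying by λ: 8λ² + 10λ − 18 = 0.
λ = (−10 + √(10² + 4·8·18)) / (2·8) = (−10 + √676) / 16 = (−10 + 26)/16 = 1.
ℓ''(λ) = −18/λ² − 8 < 0, confirming a maximum.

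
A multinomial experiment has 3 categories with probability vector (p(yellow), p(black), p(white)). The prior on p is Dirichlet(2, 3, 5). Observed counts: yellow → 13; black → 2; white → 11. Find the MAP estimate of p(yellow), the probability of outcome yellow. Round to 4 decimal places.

The posterior is Dirichlet(αᵢ + nᵢ) = Dirichlet(15, 5, 16).
For a Dirichlet(a₁,…,a_K) with all aᵢ > 1, the mode has j-th component (aⱼ − 1)/(Σaᵢ − K).
Here Σaᵢ = 36 and K = 3, so p(yellow) = (15 − 1)/(36 − 3) = 14/33 ≈ 0.4242.

MAP estimate of p(yellow) = 0.4242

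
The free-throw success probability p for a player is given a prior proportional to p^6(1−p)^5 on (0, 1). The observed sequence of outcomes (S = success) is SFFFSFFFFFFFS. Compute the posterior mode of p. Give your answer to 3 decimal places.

The prior density ∝ p^6(1−p)^5 is the kernel of Beta(7, 6).
Data: 3 successes in 13 trials (from the sequence). The binomial likelihood contributes p^3(1−p)^10, so the posterior is Beta(7+3, 6+10) = Beta(10, 16).
For Beta(a, b) with a, b > 1 the mode is (a−1)/(a+b−2) = 9/24 ≈ 0.375.

p̂_MAP = 0.375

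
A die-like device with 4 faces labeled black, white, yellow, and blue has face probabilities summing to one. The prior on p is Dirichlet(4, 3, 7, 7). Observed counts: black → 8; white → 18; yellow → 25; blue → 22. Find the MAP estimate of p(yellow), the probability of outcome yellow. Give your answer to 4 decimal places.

The posterior is Dirichlet(αᵢ + nᵢ) = Dirichlet(12, 21, 32, 29).
For a Dirichlet(a₁,…,a_K) with all aᵢ > 1, the mode has j-th component (aⱼ − 1)/(Σaᵢ − K).
Here Σaᵢ = 94 and K = 4, so p(yellow) = (32 − 1)/(94 − 4) = 31/90 ≈ 0.3444.

MAP estimate of p(yellow) = 0.3444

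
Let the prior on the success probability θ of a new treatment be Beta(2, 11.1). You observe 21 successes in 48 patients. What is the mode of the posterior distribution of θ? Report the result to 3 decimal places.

Prior: Beta(2, 11.1).
Data: 21 successes in 48 trials. The binomial likelihood contributes θ^21(1−θ)^27, so the posterior is Beta(2+21, 11.1+27) = Beta(23, 38.1).
For Beta(a, b) with a, b > 1 the mode is (a−1)/(a+b−2) = 22/59.1 ≈ 0.372.

θ̂_MAP = 0.372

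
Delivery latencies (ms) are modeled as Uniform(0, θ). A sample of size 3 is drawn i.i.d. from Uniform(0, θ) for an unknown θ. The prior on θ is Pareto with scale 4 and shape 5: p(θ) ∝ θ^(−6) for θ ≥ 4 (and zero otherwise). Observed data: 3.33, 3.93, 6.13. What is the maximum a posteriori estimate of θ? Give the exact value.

θ̂_MAP = 6.13

The Uniform(0, θ) likelihood is θ^(−n) for θ ≥ max(xᵢ), zero otherwise. Here max(xᵢ) = 6.13.
Posterior ∝ θ^(−6) · θ^(−3) = θ^(−9) on θ ≥ max(4, 6.13) = 6.13.
This density is strictly decreasing in θ, so the posterior mode lies at the lower boundary of the support.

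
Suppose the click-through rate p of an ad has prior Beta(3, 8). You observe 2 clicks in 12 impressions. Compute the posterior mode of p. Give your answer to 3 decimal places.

p̂_MAP = 0.190

Prior: Beta(3, 8).
Data: 2 successes in 12 trials. The binomial likelihood contributes p^2(1−p)^10, so the posterior is Beta(3+2, 8+10) = Beta(5, 18).
For Beta(a, b) with a, b > 1 the mode is (a−1)/(a+b−2) = 4/21 ≈ 0.190.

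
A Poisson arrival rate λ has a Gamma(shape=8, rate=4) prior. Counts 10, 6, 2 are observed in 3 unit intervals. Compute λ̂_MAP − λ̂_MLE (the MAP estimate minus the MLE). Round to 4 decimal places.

MAP − MLE = -2.4286

Σxᵢ = 18. Posterior is Gamma(26, 7); MAP = (26−1)/7 = 25/7 ≈ 3.57143.
MLE = x̄ = 18/3 ≈ 6.00000.
Difference = 25/7 − 18/3 = -17/7 ≈ -2.4286.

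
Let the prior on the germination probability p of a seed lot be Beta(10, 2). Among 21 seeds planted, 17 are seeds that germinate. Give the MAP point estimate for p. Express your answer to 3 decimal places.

p̂_MAP = 0.839

Prior: Beta(10, 2).
Data: 17 successes in 21 trials. The binomial likelihood contributes p^17(1−p)^4, so the posterior is Beta(10+17, 2+4) = Beta(27, 6).
For Beta(a, b) with a, b > 1 the mode is (a−1)/(a+b−2) = 26/31 ≈ 0.839.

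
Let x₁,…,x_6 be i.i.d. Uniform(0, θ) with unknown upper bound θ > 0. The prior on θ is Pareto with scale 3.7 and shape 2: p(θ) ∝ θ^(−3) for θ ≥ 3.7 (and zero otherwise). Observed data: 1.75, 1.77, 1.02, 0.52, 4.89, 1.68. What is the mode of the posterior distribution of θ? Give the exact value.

θ̂_MAP = 4.89

The Uniform(0, θ) likelihood is θ^(−n) for θ ≥ max(xᵢ), zero otherwise. Here max(xᵢ) = 4.89.
Posterior ∝ θ^(−3) · θ^(−6) = θ^(−9) on θ ≥ max(3.7, 4.89) = 4.89.
This density is strictly decreasing in θ, so the posterior mode lies at the lower boundary of the support.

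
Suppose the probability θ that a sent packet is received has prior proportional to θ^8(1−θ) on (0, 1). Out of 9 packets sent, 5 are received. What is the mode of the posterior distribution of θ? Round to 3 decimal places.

The prior density ∝ θ^8(1−θ)^1 is the kernel of Beta(9, 2).
Data: 5 successes in 9 trials. The binomial likelihood contributes θ^5(1−θ)^4, so the posterior is Beta(9+5, 2+4) = Beta(14, 6).
For Beta(a, b) with a, b > 1 the mode is (a−1)/(a+b−2) = 13/18 ≈ 0.722.

θ̂_MAP = 0.722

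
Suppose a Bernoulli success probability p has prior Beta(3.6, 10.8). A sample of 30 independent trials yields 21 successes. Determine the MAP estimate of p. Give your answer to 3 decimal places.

Prior: Beta(3.6, 10.8).
Data: 21 successes in 30 trials. The binomial likelihood contributes p^21(1−p)^9, so the posterior is Beta(3.6+21, 10.8+9) = Beta(24.6, 19.8).
For Beta(a, b) with a, b > 1 the mode is (a−1)/(a+b−2) = 23.6/42.4 ≈ 0.557.

p̂_MAP = 0.557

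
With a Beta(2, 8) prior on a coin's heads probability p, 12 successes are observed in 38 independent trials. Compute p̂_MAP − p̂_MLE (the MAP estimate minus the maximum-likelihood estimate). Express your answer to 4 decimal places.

Posterior is Beta(14, 34); MAP = (14−1)/(48−2) = 13/46 ≈ 0.28261.
MLE ignores the prior: p̂_MLE = k/n = 12/38 ≈ 0.31579.
Difference = 13/46 − 12/38 = -29/874 ≈ -0.0332.

MAP − MLE = -0.0332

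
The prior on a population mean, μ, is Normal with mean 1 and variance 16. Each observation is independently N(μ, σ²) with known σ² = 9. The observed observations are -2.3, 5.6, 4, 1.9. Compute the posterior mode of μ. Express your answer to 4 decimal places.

μ̂_MAP = 2.1397

n = 4; x̄ = ((-2.3) + 5.6 + 4 + 1.9)/4 = 9.2/4 = 2.3.
For a Normal prior and Normal likelihood with known variance, the posterior is Normal; its mode equals its mean, the precision-weighted average.
Prior precision 1/σ₀² = 1/16 = 0.0625; data precision n/σ² = 4/9.
μ̂ = (0.0625·1 + (4/9)·2.3) / (0.0625 + 4/9) = (781/720)/(73/144) = 781/365 ≈ 2.1397.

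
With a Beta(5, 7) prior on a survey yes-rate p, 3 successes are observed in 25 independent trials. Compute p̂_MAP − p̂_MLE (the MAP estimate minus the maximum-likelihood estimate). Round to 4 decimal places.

MAP − MLE = 0.0800

Posterior is Beta(8, 29); MAP = (8−1)/(37−2) = 7/35 ≈ 0.20000.
MLE ignores the prior: p̂_MLE = k/n = 3/25 ≈ 0.12000.
Difference = 7/35 − 3/25 = 2/25 ≈ 0.0800.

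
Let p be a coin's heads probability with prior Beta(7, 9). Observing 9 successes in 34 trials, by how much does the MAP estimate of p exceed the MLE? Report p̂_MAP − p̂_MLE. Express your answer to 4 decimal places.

Posterior is Beta(16, 34); MAP = (16−1)/(50−2) = 15/48 ≈ 0.31250.
MLE ignores the prior: p̂_MLE = k/n = 9/34 ≈ 0.26471.
Difference = 15/48 − 9/34 = 13/272 ≈ 0.0478.

MAP − MLE = 0.0478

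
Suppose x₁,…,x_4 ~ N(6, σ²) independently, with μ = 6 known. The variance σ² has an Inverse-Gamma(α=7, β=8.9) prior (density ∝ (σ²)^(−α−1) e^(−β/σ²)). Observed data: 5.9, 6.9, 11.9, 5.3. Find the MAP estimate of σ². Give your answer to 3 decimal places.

σ̂²_MAP = 2.696

Sum of squared deviations about the known mean: SS = (5.9−6)² + (6.9−6)² + (11.9−6)² + (5.3−6)² = 36.12.
The Normal likelihood contributes (σ²)^(−n/2) exp(−SS/(2σ²)), so the posterior is Inverse-Gamma(α + n/2, β + SS/2) = Inverse-Gamma(9, 26.96).
The mode of Inverse-Gamma(a, b) is b/(a+1) = 26.96/10 ≈ 2.696.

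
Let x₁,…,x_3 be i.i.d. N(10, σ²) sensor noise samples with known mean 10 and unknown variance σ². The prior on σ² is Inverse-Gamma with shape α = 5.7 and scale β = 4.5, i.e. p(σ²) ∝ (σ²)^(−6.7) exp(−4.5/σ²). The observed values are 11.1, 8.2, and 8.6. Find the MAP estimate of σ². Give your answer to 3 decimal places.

σ̂²_MAP = 0.940

Sum of squared deviations about the known mean: SS = (11.1−10)² + (8.2−10)² + (8.6−10)² = 6.41.
The Normal likelihood contributes (σ²)^(−n/2) exp(−SS/(2σ²)), so the posterior is Inverse-Gamma(α + n/2, β + SS/2) = Inverse-Gamma(7.2, 7.705).
The mode of Inverse-Gamma(a, b) is b/(a+1) = 7.705/8.2 ≈ 0.940.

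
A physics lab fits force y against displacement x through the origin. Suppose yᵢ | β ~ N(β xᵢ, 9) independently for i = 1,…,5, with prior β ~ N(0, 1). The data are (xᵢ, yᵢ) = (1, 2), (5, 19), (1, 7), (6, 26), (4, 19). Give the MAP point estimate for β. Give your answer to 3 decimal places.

β̂_MAP = 3.818

log p(β | y) = −Σ(yᵢ − βxᵢ)²/(2·9) − β²/(2·1) + const.
Setting the derivative to zero: Σxᵢ(yᵢ − βxᵢ)/9 − β/1 = 0, so β = Σxᵢyᵢ / (Σxᵢ² + σ²/τ²).
Σxᵢyᵢ = 1·2 + 5·19 + 1·7 + 6·26 + 4·19 = 336; Σxᵢ² = 79; σ²/τ² = 9.
β̂_MAP = 336 / (79 + 9) = 336/88 ≈ 3.818.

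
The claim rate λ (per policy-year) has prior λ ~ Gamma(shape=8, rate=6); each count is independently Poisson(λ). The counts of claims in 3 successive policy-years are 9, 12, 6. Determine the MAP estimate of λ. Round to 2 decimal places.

λ̂_MAP = 3.78

Σxᵢ = 9+12+6 = 27, with n = 3.
Posterior ∝ λ^7e^(−6λ) · λ^27e^(−3λ) = λ^34e^(−9λ), i.e. Gamma(shape=35, rate=9).
The mode of a Gamma(a, b) with a ≥ 1 (shape–rate) is (a−1)/b = 34/9 ≈ 3.78.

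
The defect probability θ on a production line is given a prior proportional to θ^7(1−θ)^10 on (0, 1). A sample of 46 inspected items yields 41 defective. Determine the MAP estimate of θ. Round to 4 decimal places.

The prior density ∝ θ^7(1−θ)^10 is the kernel of Beta(8, 11).
Data: 41 successes in 46 trials. The binomial likelihood contributes θ^41(1−θ)^5, so the posterior is Beta(8+41, 11+5) = Beta(49, 16).
For Beta(a, b) with a, b > 1 the mode is (a−1)/(a+b−2) = 48/63 ≈ 0.7619.

θ̂_MAP = 0.7619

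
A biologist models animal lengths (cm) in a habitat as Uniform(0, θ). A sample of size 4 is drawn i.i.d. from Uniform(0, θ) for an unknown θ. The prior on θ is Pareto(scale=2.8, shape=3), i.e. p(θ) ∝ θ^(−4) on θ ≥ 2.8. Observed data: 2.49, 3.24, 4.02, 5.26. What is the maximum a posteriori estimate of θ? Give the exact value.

θ̂_MAP = 5.26

The Uniform(0, θ) likelihood is θ^(−n) for θ ≥ max(xᵢ), zero otherwise. Here max(xᵢ) = 5.26.
Posterior ∝ θ^(−4) · θ^(−4) = θ^(−8) on θ ≥ max(2.8, 5.26) = 5.26.
This density is strictly decreasing in θ, so the posterior mode lies at the lower boundary of the support.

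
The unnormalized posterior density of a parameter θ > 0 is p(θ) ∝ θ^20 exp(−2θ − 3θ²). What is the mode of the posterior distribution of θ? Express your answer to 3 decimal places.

ℓ'(θ) = 20/θ − 2 − 6θ. Setting this to zero and multiplying by θ: 6θ² + 2θ − 20 = 0.
θ = (−2 + √(2² + 4·6·20)) / (2·6) = (−2 + √484) / 12 = (−2 + 22)/12 = 5/3.
ℓ''(θ) = −20/θ² − 6 < 0, confirming a maximum.

θ̂_MAP = 1.667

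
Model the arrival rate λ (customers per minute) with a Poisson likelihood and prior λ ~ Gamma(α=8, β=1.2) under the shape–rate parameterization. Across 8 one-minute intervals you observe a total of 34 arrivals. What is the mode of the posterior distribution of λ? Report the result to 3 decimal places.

Σxᵢ = 34, n = 8.
Posterior ∝ λ^7e^(−1.2λ) · λ^34e^(−8λ) = λ^41e^(−9.2λ), i.e. Gamma(shape=42, rate=9.2).
The mode of a Gamma(a, b) with a ≥ 1 (shape–rate) is (a−1)/b = 41/9.2 ≈ 4.457.

λ̂_MAP = 4.457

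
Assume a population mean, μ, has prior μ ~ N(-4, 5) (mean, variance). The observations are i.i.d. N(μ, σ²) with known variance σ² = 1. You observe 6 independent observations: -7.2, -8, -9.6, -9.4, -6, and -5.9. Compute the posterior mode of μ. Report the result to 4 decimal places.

μ̂_MAP = -7.5645

n = 6; x̄ = ((-7.2) + (-8) + (-9.6) + (-9.4) + (-6) + (-5.9))/6 = -46.1/6 = -461/60 ≈ -7.6833.
For a Normal prior and Normal likelihood with known variance, the posterior is Normal; its mode equals its mean, the precision-weighted average.
Prior precision 1/σ₀² = 1/5 = 0.2; data precision n/σ² = 6/1 = 6.
μ̂ = (0.2·(-4) + 6·(-461/60)) / (0.2 + 6) = (-46.9)/6.2 = -469/62 ≈ -7.5645.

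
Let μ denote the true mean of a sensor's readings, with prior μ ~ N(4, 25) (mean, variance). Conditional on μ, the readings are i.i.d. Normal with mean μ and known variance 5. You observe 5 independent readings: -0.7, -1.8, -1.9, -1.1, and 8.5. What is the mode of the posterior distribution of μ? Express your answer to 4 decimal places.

μ̂_MAP = 0.7308

n = 5; x̄ = ((-0.7) + (-1.8) + (-1.9) + (-1.1) + 8.5)/5 = 3/5 = 0.6.
For a Normal prior and Normal likelihood with known variance, the posterior is Normal; its mode equals its mean, the precision-weighted average.
Prior precision 1/σ₀² = 1/25 = 0.04; data precision n/σ² = 5/5 = 1.
μ̂ = (0.04·4 + 1·0.6) / (0.04 + 1) = 0.76/1.04 = 19/26 ≈ 0.7308.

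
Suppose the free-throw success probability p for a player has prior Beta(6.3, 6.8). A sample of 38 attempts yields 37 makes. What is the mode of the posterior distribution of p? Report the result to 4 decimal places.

p̂_MAP = 0.8615

Prior: Beta(6.3, 6.8).
Data: 37 successes in 38 trials. The binomial likelihood contributes p^37(1−p)^1, so the posterior is Beta(6.3+37, 6.8+1) = Beta(43.3, 7.8).
For Beta(a, b) with a, b > 1 the mode is (a−1)/(a+b−2) = 42.3/49.1 ≈ 0.8615.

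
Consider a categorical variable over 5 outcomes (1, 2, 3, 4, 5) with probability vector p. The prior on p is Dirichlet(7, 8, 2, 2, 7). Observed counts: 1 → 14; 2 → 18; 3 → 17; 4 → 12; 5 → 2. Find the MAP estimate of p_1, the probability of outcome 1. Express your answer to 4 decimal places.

MAP estimate: 0.2381

The posterior is Dirichlet(αᵢ + nᵢ) = Dirichlet(21, 26, 19, 14, 9).
For a Dirichlet(a₁,…,a_K) with all aᵢ > 1, the mode has j-th component (aⱼ − 1)/(Σaᵢ − K).
Here Σaᵢ = 89 and K = 5, so p_1 = (21 − 1)/(89 − 5) = 20/84 ≈ 0.2381.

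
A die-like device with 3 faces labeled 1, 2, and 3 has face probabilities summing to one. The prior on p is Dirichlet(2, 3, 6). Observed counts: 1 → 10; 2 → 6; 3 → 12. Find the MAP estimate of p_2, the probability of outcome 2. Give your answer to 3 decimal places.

The posterior is Dirichlet(αᵢ + nᵢ) = Dirichlet(12, 9, 18).
For a Dirichlet(a₁,…,a_K) with all aᵢ > 1, the mode has j-th component (aⱼ − 1)/(Σaᵢ − K).
Here Σaᵢ = 39 and K = 3, so p_2 = (9 − 1)/(39 − 3) = 8/36 ≈ 0.222.

MAP estimate: 0.222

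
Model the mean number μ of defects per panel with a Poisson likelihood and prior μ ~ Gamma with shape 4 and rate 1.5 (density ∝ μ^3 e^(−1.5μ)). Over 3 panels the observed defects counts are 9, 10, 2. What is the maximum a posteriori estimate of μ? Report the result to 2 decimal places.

Σxᵢ = 9+10+2 = 21, with n = 3.
Posterior ∝ μ^3e^(−1.5μ) · μ^21e^(−3μ) = μ^24e^(−4.5μ), i.e. Gamma(shape=25, rate=4.5).
The mode of a Gamma(a, b) with a ≥ 1 (shape–rate) is (a−1)/b = 24/4.5 ≈ 5.33.

μ̂_MAP = 5.33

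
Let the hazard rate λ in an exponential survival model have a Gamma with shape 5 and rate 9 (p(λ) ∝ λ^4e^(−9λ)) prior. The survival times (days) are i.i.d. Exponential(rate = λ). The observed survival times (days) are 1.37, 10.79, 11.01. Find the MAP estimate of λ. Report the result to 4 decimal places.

λ̂_MAP = 0.2176

The Exponential(rate=λ) likelihood is ∝ λ^n e^(−λΣtᵢ). Here n = 3 and Σtᵢ = 1.37 + 10.79 + 11.01 = 23.17.
Posterior ∝ λ^4e^(−9λ) · λ^3e^(−23.17λ) = λ^7e^(−32.17λ), i.e. Gamma(8, 32.17).
Mode = (a−1)/b = 7/32.17 ≈ 0.2176.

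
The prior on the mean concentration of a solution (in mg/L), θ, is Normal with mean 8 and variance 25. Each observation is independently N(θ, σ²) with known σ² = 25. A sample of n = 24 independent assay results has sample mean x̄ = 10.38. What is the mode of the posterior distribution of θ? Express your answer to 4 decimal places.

n = 24, x̄ = 10.38.
For a Normal prior and Normal likelihood with known variance, the posterior is Normal; its mode equals its mean, the precision-weighted average.
Prior precision 1/σ₀² = 1/25 = 0.04; data precision n/σ² = 24/25 = 0.96.
θ̂ = (0.04·8 + 0.96·10.38) / (0.04 + 0.96) = 10.2848/1 = 10.2848.

θ̂_MAP = 10.2848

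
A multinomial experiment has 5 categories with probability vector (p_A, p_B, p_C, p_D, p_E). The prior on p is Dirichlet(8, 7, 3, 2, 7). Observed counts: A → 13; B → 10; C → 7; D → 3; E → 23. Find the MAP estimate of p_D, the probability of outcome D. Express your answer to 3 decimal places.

MAP estimate of p_D = 0.051

The posterior is Dirichlet(αᵢ + nᵢ) = Dirichlet(21, 17, 10, 5, 30).
For a Dirichlet(a₁,…,a_K) with all aᵢ > 1, the mode has j-th component (aⱼ − 1)/(Σaᵢ − K).
Here Σaᵢ = 83 and K = 5, so p_D = (5 − 1)/(83 − 5) = 4/78 ≈ 0.051.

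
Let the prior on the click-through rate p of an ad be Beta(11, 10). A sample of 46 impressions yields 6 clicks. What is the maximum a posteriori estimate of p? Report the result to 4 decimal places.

Prior: Beta(11, 10).
Data: 6 successes in 46 trials. The binomial likelihood contributes p^6(1−p)^40, so the posterior is Beta(11+6, 10+40) = Beta(17, 50).
For Beta(a, b) with a, b > 1 the mode is (a−1)/(a+b−2) = 16/65 ≈ 0.2462.

p̂_MAP = 0.2462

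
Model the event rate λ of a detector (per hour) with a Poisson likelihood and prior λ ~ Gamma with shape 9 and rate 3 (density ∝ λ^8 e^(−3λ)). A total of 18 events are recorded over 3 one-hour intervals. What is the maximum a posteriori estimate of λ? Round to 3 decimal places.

Σxᵢ = 18, n = 3.
Posterior ∝ λ^8e^(−3λ) · λ^18e^(−3λ) = λ^26e^(−6λ), i.e. Gamma(shape=27, rate=6).
The mode of a Gamma(a, b) with a ≥ 1 (shape–rate) is (a−1)/b = 26/6 ≈ 4.333.

λ̂_MAP = 4.333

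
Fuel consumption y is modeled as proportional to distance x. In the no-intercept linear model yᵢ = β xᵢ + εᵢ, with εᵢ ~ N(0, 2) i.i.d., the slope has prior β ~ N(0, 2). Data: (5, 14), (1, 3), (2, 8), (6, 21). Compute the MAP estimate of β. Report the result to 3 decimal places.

β̂_MAP = 3.209

log p(β | y) = −Σ(yᵢ − βxᵢ)²/(2·2) − β²/(2·2) + const.
Setting the derivative to zero: Σxᵢ(yᵢ − βxᵢ)/2 − β/2 = 0, so β = Σxᵢyᵢ / (Σxᵢ² + σ²/τ²).
Σxᵢyᵢ = 5·14 + 1·3 + 2·8 + 6·21 = 215; Σxᵢ² = 66; σ²/τ² = 1.
β̂_MAP = 215 / (66 + 1) = 215/67 ≈ 3.209.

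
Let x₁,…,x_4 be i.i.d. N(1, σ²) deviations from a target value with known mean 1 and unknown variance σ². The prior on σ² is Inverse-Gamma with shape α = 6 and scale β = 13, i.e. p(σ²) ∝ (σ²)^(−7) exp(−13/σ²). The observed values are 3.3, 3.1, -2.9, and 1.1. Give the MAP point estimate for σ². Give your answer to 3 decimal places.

Sum of squared deviations about the known mean: SS = (3.3−1)² + (3.1−1)² + (-2.9−1)² + (1.1−1)² = 24.92.
The Normal likelihood contributes (σ²)^(−n/2) exp(−SS/(2σ²)), so the posterior is Inverse-Gamma(α + n/2, β + SS/2) = Inverse-Gamma(8, 25.46).
The mode of Inverse-Gamma(a, b) is b/(a+1) = 25.46/9 ≈ 2.829.

σ̂²_MAP = 2.829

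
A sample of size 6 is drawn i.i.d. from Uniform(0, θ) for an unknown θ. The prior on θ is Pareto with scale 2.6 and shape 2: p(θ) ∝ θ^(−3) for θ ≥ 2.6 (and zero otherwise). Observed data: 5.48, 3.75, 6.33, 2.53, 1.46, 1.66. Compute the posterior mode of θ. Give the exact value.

θ̂_MAP = 6.33

The Uniform(0, θ) likelihood is θ^(−n) for θ ≥ max(xᵢ), zero otherwise. Here max(xᵢ) = 6.33.
Posterior ∝ θ^(−3) · θ^(−6) = θ^(−9) on θ ≥ max(2.6, 6.33) = 6.33.
This density is strictly decreasing in θ, so the posterior mode lies at the lower boundary of the support.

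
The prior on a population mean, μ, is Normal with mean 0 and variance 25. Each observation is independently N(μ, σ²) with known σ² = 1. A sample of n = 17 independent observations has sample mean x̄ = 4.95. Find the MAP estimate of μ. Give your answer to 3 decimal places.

n = 17, x̄ = 4.95.
For a Normal prior and Normal likelihood with known variance, the posterior is Normal; its mode equals its mean, the precision-weighted average.
Prior precision 1/σ₀² = 1/25 = 0.04; data precision n/σ² = 17/1 = 17.
μ̂ = (0.04·0 + 17·4.95) / (0.04 + 17) = 84.15/17.04 = 2805/568 ≈ 4.938.

μ̂_MAP = 4.938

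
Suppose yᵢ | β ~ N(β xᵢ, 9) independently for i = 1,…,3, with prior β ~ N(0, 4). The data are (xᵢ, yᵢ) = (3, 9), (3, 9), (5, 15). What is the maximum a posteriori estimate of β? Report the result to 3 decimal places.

log p(β | y) = −Σ(yᵢ − βxᵢ)²/(2·9) − β²/(2·4) + const.
Setting the derivative to zero: Σxᵢ(yᵢ − βxᵢ)/9 − β/4 = 0, so β = Σxᵢyᵢ / (Σxᵢ² + σ²/τ²).
Σxᵢyᵢ = 3·9 + 3·9 + 5·15 = 129; Σxᵢ² = 43; σ²/τ² = 2.25.
β̂_MAP = 129 / (43 + 2.25) = 129/45.25 ≈ 2.851.

β̂_MAP = 2.851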